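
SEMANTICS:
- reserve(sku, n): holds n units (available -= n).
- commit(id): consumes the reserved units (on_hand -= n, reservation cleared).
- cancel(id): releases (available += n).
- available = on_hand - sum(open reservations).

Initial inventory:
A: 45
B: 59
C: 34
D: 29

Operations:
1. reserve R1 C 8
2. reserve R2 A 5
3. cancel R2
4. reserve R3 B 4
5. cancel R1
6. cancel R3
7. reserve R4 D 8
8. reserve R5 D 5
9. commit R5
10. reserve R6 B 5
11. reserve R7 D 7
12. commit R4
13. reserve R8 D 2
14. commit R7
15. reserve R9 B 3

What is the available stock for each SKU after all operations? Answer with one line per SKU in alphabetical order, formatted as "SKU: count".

Step 1: reserve R1 C 8 -> on_hand[A=45 B=59 C=34 D=29] avail[A=45 B=59 C=26 D=29] open={R1}
Step 2: reserve R2 A 5 -> on_hand[A=45 B=59 C=34 D=29] avail[A=40 B=59 C=26 D=29] open={R1,R2}
Step 3: cancel R2 -> on_hand[A=45 B=59 C=34 D=29] avail[A=45 B=59 C=26 D=29] open={R1}
Step 4: reserve R3 B 4 -> on_hand[A=45 B=59 C=34 D=29] avail[A=45 B=55 C=26 D=29] open={R1,R3}
Step 5: cancel R1 -> on_hand[A=45 B=59 C=34 D=29] avail[A=45 B=55 C=34 D=29] open={R3}
Step 6: cancel R3 -> on_hand[A=45 B=59 C=34 D=29] avail[A=45 B=59 C=34 D=29] open={}
Step 7: reserve R4 D 8 -> on_hand[A=45 B=59 C=34 D=29] avail[A=45 B=59 C=34 D=21] open={R4}
Step 8: reserve R5 D 5 -> on_hand[A=45 B=59 C=34 D=29] avail[A=45 B=59 C=34 D=16] open={R4,R5}
Step 9: commit R5 -> on_hand[A=45 B=59 C=34 D=24] avail[A=45 B=59 C=34 D=16] open={R4}
Step 10: reserve R6 B 5 -> on_hand[A=45 B=59 C=34 D=24] avail[A=45 B=54 C=34 D=16] open={R4,R6}
Step 11: reserve R7 D 7 -> on_hand[A=45 B=59 C=34 D=24] avail[A=45 B=54 C=34 D=9] open={R4,R6,R7}
Step 12: commit R4 -> on_hand[A=45 B=59 C=34 D=16] avail[A=45 B=54 C=34 D=9] open={R6,R7}
Step 13: reserve R8 D 2 -> on_hand[A=45 B=59 C=34 D=16] avail[A=45 B=54 C=34 D=7] open={R6,R7,R8}
Step 14: commit R7 -> on_hand[A=45 B=59 C=34 D=9] avail[A=45 B=54 C=34 D=7] open={R6,R8}
Step 15: reserve R9 B 3 -> on_hand[A=45 B=59 C=34 D=9] avail[A=45 B=51 C=34 D=7] open={R6,R8,R9}

Answer: A: 45
B: 51
C: 34
D: 7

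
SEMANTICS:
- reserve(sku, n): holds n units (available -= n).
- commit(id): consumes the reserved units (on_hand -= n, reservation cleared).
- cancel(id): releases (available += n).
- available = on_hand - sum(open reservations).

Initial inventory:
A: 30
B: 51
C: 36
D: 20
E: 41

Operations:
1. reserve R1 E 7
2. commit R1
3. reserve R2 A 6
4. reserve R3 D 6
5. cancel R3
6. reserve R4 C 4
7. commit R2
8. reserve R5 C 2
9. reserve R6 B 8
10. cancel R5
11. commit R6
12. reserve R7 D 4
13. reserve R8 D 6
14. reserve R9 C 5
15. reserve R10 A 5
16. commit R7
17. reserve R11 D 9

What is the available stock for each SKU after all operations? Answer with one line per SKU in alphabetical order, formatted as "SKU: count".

Step 1: reserve R1 E 7 -> on_hand[A=30 B=51 C=36 D=20 E=41] avail[A=30 B=51 C=36 D=20 E=34] open={R1}
Step 2: commit R1 -> on_hand[A=30 B=51 C=36 D=20 E=34] avail[A=30 B=51 C=36 D=20 E=34] open={}
Step 3: reserve R2 A 6 -> on_hand[A=30 B=51 C=36 D=20 E=34] avail[A=24 B=51 C=36 D=20 E=34] open={R2}
Step 4: reserve R3 D 6 -> on_hand[A=30 B=51 C=36 D=20 E=34] avail[A=24 B=51 C=36 D=14 E=34] open={R2,R3}
Step 5: cancel R3 -> on_hand[A=30 B=51 C=36 D=20 E=34] avail[A=24 B=51 C=36 D=20 E=34] open={R2}
Step 6: reserve R4 C 4 -> on_hand[A=30 B=51 C=36 D=20 E=34] avail[A=24 B=51 C=32 D=20 E=34] open={R2,R4}
Step 7: commit R2 -> on_hand[A=24 B=51 C=36 D=20 E=34] avail[A=24 B=51 C=32 D=20 E=34] open={R4}
Step 8: reserve R5 C 2 -> on_hand[A=24 B=51 C=36 D=20 E=34] avail[A=24 B=51 C=30 D=20 E=34] open={R4,R5}
Step 9: reserve R6 B 8 -> on_hand[A=24 B=51 C=36 D=20 E=34] avail[A=24 B=43 C=30 D=20 E=34] open={R4,R5,R6}
Step 10: cancel R5 -> on_hand[A=24 B=51 C=36 D=20 E=34] avail[A=24 B=43 C=32 D=20 E=34] open={R4,R6}
Step 11: commit R6 -> on_hand[A=24 B=43 C=36 D=20 E=34] avail[A=24 B=43 C=32 D=20 E=34] open={R4}
Step 12: reserve R7 D 4 -> on_hand[A=24 B=43 C=36 D=20 E=34] avail[A=24 B=43 C=32 D=16 E=34] open={R4,R7}
Step 13: reserve R8 D 6 -> on_hand[A=24 B=43 C=36 D=20 E=34] avail[A=24 B=43 C=32 D=10 E=34] open={R4,R7,R8}
Step 14: reserve R9 C 5 -> on_hand[A=24 B=43 C=36 D=20 E=34] avail[A=24 B=43 C=27 D=10 E=34] open={R4,R7,R8,R9}
Step 15: reserve R10 A 5 -> on_hand[A=24 B=43 C=36 D=20 E=34] avail[A=19 B=43 C=27 D=10 E=34] open={R10,R4,R7,R8,R9}
Step 16: commit R7 -> on_hand[A=24 B=43 C=36 D=16 E=34] avail[A=19 B=43 C=27 D=10 E=34] open={R10,R4,R8,R9}
Step 17: reserve R11 D 9 -> on_hand[A=24 B=43 C=36 D=16 E=34] avail[A=19 B=43 C=27 D=1 E=34] open={R10,R11,R4,R8,R9}

Answer: A: 19
B: 43
C: 27
D: 1
E: 34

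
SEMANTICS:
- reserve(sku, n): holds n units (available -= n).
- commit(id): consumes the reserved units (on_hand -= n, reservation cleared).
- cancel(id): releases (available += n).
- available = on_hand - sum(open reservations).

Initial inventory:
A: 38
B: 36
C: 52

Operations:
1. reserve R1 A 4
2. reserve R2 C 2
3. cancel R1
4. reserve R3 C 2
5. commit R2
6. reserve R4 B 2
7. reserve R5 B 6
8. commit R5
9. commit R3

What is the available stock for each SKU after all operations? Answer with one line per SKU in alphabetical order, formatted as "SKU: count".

Answer: A: 38
B: 28
C: 48

Derivation:
Step 1: reserve R1 A 4 -> on_hand[A=38 B=36 C=52] avail[A=34 B=36 C=52] open={R1}
Step 2: reserve R2 C 2 -> on_hand[A=38 B=36 C=52] avail[A=34 B=36 C=50] open={R1,R2}
Step 3: cancel R1 -> on_hand[A=38 B=36 C=52] avail[A=38 B=36 C=50] open={R2}
Step 4: reserve R3 C 2 -> on_hand[A=38 B=36 C=52] avail[A=38 B=36 C=48] open={R2,R3}
Step 5: commit R2 -> on_hand[A=38 B=36 C=50] avail[A=38 B=36 C=48] open={R3}
Step 6: reserve R4 B 2 -> on_hand[A=38 B=36 C=50] avail[A=38 B=34 C=48] open={R3,R4}
Step 7: reserve R5 B 6 -> on_hand[A=38 B=36 C=50] avail[A=38 B=28 C=48] open={R3,R4,R5}
Step 8: commit R5 -> on_hand[A=38 B=30 C=50] avail[A=38 B=28 C=48] open={R3,R4}
Step 9: commit R3 -> on_hand[A=38 B=30 C=48] avail[A=38 B=28 C=48] open={R4}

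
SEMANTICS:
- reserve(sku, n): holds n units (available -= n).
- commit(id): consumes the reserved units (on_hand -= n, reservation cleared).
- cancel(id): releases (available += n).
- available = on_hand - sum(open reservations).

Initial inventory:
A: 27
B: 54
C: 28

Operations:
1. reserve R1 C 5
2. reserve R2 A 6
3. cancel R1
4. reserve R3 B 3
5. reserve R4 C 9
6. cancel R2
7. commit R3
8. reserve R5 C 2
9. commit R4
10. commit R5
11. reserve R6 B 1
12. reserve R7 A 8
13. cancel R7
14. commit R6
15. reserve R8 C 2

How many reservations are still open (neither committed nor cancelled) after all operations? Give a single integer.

Answer: 1

Derivation:
Step 1: reserve R1 C 5 -> on_hand[A=27 B=54 C=28] avail[A=27 B=54 C=23] open={R1}
Step 2: reserve R2 A 6 -> on_hand[A=27 B=54 C=28] avail[A=21 B=54 C=23] open={R1,R2}
Step 3: cancel R1 -> on_hand[A=27 B=54 C=28] avail[A=21 B=54 C=28] open={R2}
Step 4: reserve R3 B 3 -> on_hand[A=27 B=54 C=28] avail[A=21 B=51 C=28] open={R2,R3}
Step 5: reserve R4 C 9 -> on_hand[A=27 B=54 C=28] avail[A=21 B=51 C=19] open={R2,R3,R4}
Step 6: cancel R2 -> on_hand[A=27 B=54 C=28] avail[A=27 B=51 C=19] open={R3,R4}
Step 7: commit R3 -> on_hand[A=27 B=51 C=28] avail[A=27 B=51 C=19] open={R4}
Step 8: reserve R5 C 2 -> on_hand[A=27 B=51 C=28] avail[A=27 B=51 C=17] open={R4,R5}
Step 9: commit R4 -> on_hand[A=27 B=51 C=19] avail[A=27 B=51 C=17] open={R5}
Step 10: commit R5 -> on_hand[A=27 B=51 C=17] avail[A=27 B=51 C=17] open={}
Step 11: reserve R6 B 1 -> on_hand[A=27 B=51 C=17] avail[A=27 B=50 C=17] open={R6}
Step 12: reserve R7 A 8 -> on_hand[A=27 B=51 C=17] avail[A=19 B=50 C=17] open={R6,R7}
Step 13: cancel R7 -> on_hand[A=27 B=51 C=17] avail[A=27 B=50 C=17] open={R6}
Step 14: commit R6 -> on_hand[A=27 B=50 C=17] avail[A=27 B=50 C=17] open={}
Step 15: reserve R8 C 2 -> on_hand[A=27 B=50 C=17] avail[A=27 B=50 C=15] open={R8}
Open reservations: ['R8'] -> 1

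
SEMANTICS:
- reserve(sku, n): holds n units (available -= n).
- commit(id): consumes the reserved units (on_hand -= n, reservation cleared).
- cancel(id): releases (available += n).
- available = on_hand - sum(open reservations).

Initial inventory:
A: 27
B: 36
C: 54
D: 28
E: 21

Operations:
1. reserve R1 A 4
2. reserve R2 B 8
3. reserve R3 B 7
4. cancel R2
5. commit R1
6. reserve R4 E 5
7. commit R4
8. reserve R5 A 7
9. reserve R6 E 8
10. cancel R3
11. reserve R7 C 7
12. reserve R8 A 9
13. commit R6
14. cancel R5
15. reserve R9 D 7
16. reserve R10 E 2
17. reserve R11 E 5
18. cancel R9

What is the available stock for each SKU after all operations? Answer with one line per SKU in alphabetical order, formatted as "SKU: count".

Answer: A: 14
B: 36
C: 47
D: 28
E: 1

Derivation:
Step 1: reserve R1 A 4 -> on_hand[A=27 B=36 C=54 D=28 E=21] avail[A=23 B=36 C=54 D=28 E=21] open={R1}
Step 2: reserve R2 B 8 -> on_hand[A=27 B=36 C=54 D=28 E=21] avail[A=23 B=28 C=54 D=28 E=21] open={R1,R2}
Step 3: reserve R3 B 7 -> on_hand[A=27 B=36 C=54 D=28 E=21] avail[A=23 B=21 C=54 D=28 E=21] open={R1,R2,R3}
Step 4: cancel R2 -> on_hand[A=27 B=36 C=54 D=28 E=21] avail[A=23 B=29 C=54 D=28 E=21] open={R1,R3}
Step 5: commit R1 -> on_hand[A=23 B=36 C=54 D=28 E=21] avail[A=23 B=29 C=54 D=28 E=21] open={R3}
Step 6: reserve R4 E 5 -> on_hand[A=23 B=36 C=54 D=28 E=21] avail[A=23 B=29 C=54 D=28 E=16] open={R3,R4}
Step 7: commit R4 -> on_hand[A=23 B=36 C=54 D=28 E=16] avail[A=23 B=29 C=54 D=28 E=16] open={R3}
Step 8: reserve R5 A 7 -> on_hand[A=23 B=36 C=54 D=28 E=16] avail[A=16 B=29 C=54 D=28 E=16] open={R3,R5}
Step 9: reserve R6 E 8 -> on_hand[A=23 B=36 C=54 D=28 E=16] avail[A=16 B=29 C=54 D=28 E=8] open={R3,R5,R6}
Step 10: cancel R3 -> on_hand[A=23 B=36 C=54 D=28 E=16] avail[A=16 B=36 C=54 D=28 E=8] open={R5,R6}
Step 11: reserve R7 C 7 -> on_hand[A=23 B=36 C=54 D=28 E=16] avail[A=16 B=36 C=47 D=28 E=8] open={R5,R6,R7}
Step 12: reserve R8 A 9 -> on_hand[A=23 B=36 C=54 D=28 E=16] avail[A=7 B=36 C=47 D=28 E=8] open={R5,R6,R7,R8}
Step 13: commit R6 -> on_hand[A=23 B=36 C=54 D=28 E=8] avail[A=7 B=36 C=47 D=28 E=8] open={R5,R7,R8}
Step 14: cancel R5 -> on_hand[A=23 B=36 C=54 D=28 E=8] avail[A=14 B=36 C=47 D=28 E=8] open={R7,R8}
Step 15: reserve R9 D 7 -> on_hand[A=23 B=36 C=54 D=28 E=8] avail[A=14 B=36 C=47 D=21 E=8] open={R7,R8,R9}
Step 16: reserve R10 E 2 -> on_hand[A=23 B=36 C=54 D=28 E=8] avail[A=14 B=36 C=47 D=21 E=6] open={R10,R7,R8,R9}
Step 17: reserve R11 E 5 -> on_hand[A=23 B=36 C=54 D=28 E=8] avail[A=14 B=36 C=47 D=21 E=1] open={R10,R11,R7,R8,R9}
Step 18: cancel R9 -> on_hand[A=23 B=36 C=54 D=28 E=8] avail[A=14 B=36 C=47 D=28 E=1] open={R10,R11,R7,R8}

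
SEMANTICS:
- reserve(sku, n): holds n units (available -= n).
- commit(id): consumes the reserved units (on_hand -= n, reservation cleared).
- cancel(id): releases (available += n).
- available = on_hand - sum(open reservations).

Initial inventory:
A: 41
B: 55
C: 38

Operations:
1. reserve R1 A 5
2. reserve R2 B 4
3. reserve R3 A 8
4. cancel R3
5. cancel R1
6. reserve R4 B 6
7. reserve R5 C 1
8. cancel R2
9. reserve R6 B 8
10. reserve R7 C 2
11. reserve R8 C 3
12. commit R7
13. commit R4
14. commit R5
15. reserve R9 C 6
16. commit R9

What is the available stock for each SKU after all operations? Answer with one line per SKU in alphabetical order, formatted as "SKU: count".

Step 1: reserve R1 A 5 -> on_hand[A=41 B=55 C=38] avail[A=36 B=55 C=38] open={R1}
Step 2: reserve R2 B 4 -> on_hand[A=41 B=55 C=38] avail[A=36 B=51 C=38] open={R1,R2}
Step 3: reserve R3 A 8 -> on_hand[A=41 B=55 C=38] avail[A=28 B=51 C=38] open={R1,R2,R3}
Step 4: cancel R3 -> on_hand[A=41 B=55 C=38] avail[A=36 B=51 C=38] open={R1,R2}
Step 5: cancel R1 -> on_hand[A=41 B=55 C=38] avail[A=41 B=51 C=38] open={R2}
Step 6: reserve R4 B 6 -> on_hand[A=41 B=55 C=38] avail[A=41 B=45 C=38] open={R2,R4}
Step 7: reserve R5 C 1 -> on_hand[A=41 B=55 C=38] avail[A=41 B=45 C=37] open={R2,R4,R5}
Step 8: cancel R2 -> on_hand[A=41 B=55 C=38] avail[A=41 B=49 C=37] open={R4,R5}
Step 9: reserve R6 B 8 -> on_hand[A=41 B=55 C=38] avail[A=41 B=41 C=37] open={R4,R5,R6}
Step 10: reserve R7 C 2 -> on_hand[A=41 B=55 C=38] avail[A=41 B=41 C=35] open={R4,R5,R6,R7}
Step 11: reserve R8 C 3 -> on_hand[A=41 B=55 C=38] avail[A=41 B=41 C=32] open={R4,R5,R6,R7,R8}
Step 12: commit R7 -> on_hand[A=41 B=55 C=36] avail[A=41 B=41 C=32] open={R4,R5,R6,R8}
Step 13: commit R4 -> on_hand[A=41 B=49 C=36] avail[A=41 B=41 C=32] open={R5,R6,R8}
Step 14: commit R5 -> on_hand[A=41 B=49 C=35] avail[A=41 B=41 C=32] open={R6,R8}
Step 15: reserve R9 C 6 -> on_hand[A=41 B=49 C=35] avail[A=41 B=41 C=26] open={R6,R8,R9}
Step 16: commit R9 -> on_hand[A=41 B=49 C=29] avail[A=41 B=41 C=26] open={R6,R8}

Answer: A: 41
B: 41
C: 26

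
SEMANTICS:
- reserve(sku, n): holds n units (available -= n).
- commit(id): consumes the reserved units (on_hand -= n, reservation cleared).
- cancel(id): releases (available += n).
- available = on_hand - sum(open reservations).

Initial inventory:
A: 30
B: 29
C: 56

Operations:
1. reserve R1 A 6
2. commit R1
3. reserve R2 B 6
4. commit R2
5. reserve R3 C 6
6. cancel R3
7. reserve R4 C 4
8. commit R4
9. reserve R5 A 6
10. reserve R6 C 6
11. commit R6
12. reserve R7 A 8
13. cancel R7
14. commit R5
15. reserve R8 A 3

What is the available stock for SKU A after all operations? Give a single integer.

Step 1: reserve R1 A 6 -> on_hand[A=30 B=29 C=56] avail[A=24 B=29 C=56] open={R1}
Step 2: commit R1 -> on_hand[A=24 B=29 C=56] avail[A=24 B=29 C=56] open={}
Step 3: reserve R2 B 6 -> on_hand[A=24 B=29 C=56] avail[A=24 B=23 C=56] open={R2}
Step 4: commit R2 -> on_hand[A=24 B=23 C=56] avail[A=24 B=23 C=56] open={}
Step 5: reserve R3 C 6 -> on_hand[A=24 B=23 C=56] avail[A=24 B=23 C=50] open={R3}
Step 6: cancel R3 -> on_hand[A=24 B=23 C=56] avail[A=24 B=23 C=56] open={}
Step 7: reserve R4 C 4 -> on_hand[A=24 B=23 C=56] avail[A=24 B=23 C=52] open={R4}
Step 8: commit R4 -> on_hand[A=24 B=23 C=52] avail[A=24 B=23 C=52] open={}
Step 9: reserve R5 A 6 -> on_hand[A=24 B=23 C=52] avail[A=18 B=23 C=52] open={R5}
Step 10: reserve R6 C 6 -> on_hand[A=24 B=23 C=52] avail[A=18 B=23 C=46] open={R5,R6}
Step 11: commit R6 -> on_hand[A=24 B=23 C=46] avail[A=18 B=23 C=46] open={R5}
Step 12: reserve R7 A 8 -> on_hand[A=24 B=23 C=46] avail[A=10 B=23 C=46] open={R5,R7}
Step 13: cancel R7 -> on_hand[A=24 B=23 C=46] avail[A=18 B=23 C=46] open={R5}
Step 14: commit R5 -> on_hand[A=18 B=23 C=46] avail[A=18 B=23 C=46] open={}
Step 15: reserve R8 A 3 -> on_hand[A=18 B=23 C=46] avail[A=15 B=23 C=46] open={R8}
Final available[A] = 15

Answer: 15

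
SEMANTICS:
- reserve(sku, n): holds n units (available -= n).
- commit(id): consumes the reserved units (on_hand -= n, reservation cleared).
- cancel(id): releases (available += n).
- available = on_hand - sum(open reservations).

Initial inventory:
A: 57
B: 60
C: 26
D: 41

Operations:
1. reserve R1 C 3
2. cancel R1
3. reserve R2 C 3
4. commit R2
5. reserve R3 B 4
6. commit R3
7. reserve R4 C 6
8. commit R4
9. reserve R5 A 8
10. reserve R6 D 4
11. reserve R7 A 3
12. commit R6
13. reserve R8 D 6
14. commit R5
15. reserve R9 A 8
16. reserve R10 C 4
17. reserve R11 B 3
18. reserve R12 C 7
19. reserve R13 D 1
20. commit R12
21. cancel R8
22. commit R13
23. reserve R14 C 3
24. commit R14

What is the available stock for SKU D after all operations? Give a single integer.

Step 1: reserve R1 C 3 -> on_hand[A=57 B=60 C=26 D=41] avail[A=57 B=60 C=23 D=41] open={R1}
Step 2: cancel R1 -> on_hand[A=57 B=60 C=26 D=41] avail[A=57 B=60 C=26 D=41] open={}
Step 3: reserve R2 C 3 -> on_hand[A=57 B=60 C=26 D=41] avail[A=57 B=60 C=23 D=41] open={R2}
Step 4: commit R2 -> on_hand[A=57 B=60 C=23 D=41] avail[A=57 B=60 C=23 D=41] open={}
Step 5: reserve R3 B 4 -> on_hand[A=57 B=60 C=23 D=41] avail[A=57 B=56 C=23 D=41] open={R3}
Step 6: commit R3 -> on_hand[A=57 B=56 C=23 D=41] avail[A=57 B=56 C=23 D=41] open={}
Step 7: reserve R4 C 6 -> on_hand[A=57 B=56 C=23 D=41] avail[A=57 B=56 C=17 D=41] open={R4}
Step 8: commit R4 -> on_hand[A=57 B=56 C=17 D=41] avail[A=57 B=56 C=17 D=41] open={}
Step 9: reserve R5 A 8 -> on_hand[A=57 B=56 C=17 D=41] avail[A=49 B=56 C=17 D=41] open={R5}
Step 10: reserve R6 D 4 -> on_hand[A=57 B=56 C=17 D=41] avail[A=49 B=56 C=17 D=37] open={R5,R6}
Step 11: reserve R7 A 3 -> on_hand[A=57 B=56 C=17 D=41] avail[A=46 B=56 C=17 D=37] open={R5,R6,R7}
Step 12: commit R6 -> on_hand[A=57 B=56 C=17 D=37] avail[A=46 B=56 C=17 D=37] open={R5,R7}
Step 13: reserve R8 D 6 -> on_hand[A=57 B=56 C=17 D=37] avail[A=46 B=56 C=17 D=31] open={R5,R7,R8}
Step 14: commit R5 -> on_hand[A=49 B=56 C=17 D=37] avail[A=46 B=56 C=17 D=31] open={R7,R8}
Step 15: reserve R9 A 8 -> on_hand[A=49 B=56 C=17 D=37] avail[A=38 B=56 C=17 D=31] open={R7,R8,R9}
Step 16: reserve R10 C 4 -> on_hand[A=49 B=56 C=17 D=37] avail[A=38 B=56 C=13 D=31] open={R10,R7,R8,R9}
Step 17: reserve R11 B 3 -> on_hand[A=49 B=56 C=17 D=37] avail[A=38 B=53 C=13 D=31] open={R10,R11,R7,R8,R9}
Step 18: reserve R12 C 7 -> on_hand[A=49 B=56 C=17 D=37] avail[A=38 B=53 C=6 D=31] open={R10,R11,R12,R7,R8,R9}
Step 19: reserve R13 D 1 -> on_hand[A=49 B=56 C=17 D=37] avail[A=38 B=53 C=6 D=30] open={R10,R11,R12,R13,R7,R8,R9}
Step 20: commit R12 -> on_hand[A=49 B=56 C=10 D=37] avail[A=38 B=53 C=6 D=30] open={R10,R11,R13,R7,R8,R9}
Step 21: cancel R8 -> on_hand[A=49 B=56 C=10 D=37] avail[A=38 B=53 C=6 D=36] open={R10,R11,R13,R7,R9}
Step 22: commit R13 -> on_hand[A=49 B=56 C=10 D=36] avail[A=38 B=53 C=6 D=36] open={R10,R11,R7,R9}
Step 23: reserve R14 C 3 -> on_hand[A=49 B=56 C=10 D=36] avail[A=38 B=53 C=3 D=36] open={R10,R11,R14,R7,R9}
Step 24: commit R14 -> on_hand[A=49 B=56 C=7 D=36] avail[A=38 B=53 C=3 D=36] open={R10,R11,R7,R9}
Final available[D] = 36

Answer: 36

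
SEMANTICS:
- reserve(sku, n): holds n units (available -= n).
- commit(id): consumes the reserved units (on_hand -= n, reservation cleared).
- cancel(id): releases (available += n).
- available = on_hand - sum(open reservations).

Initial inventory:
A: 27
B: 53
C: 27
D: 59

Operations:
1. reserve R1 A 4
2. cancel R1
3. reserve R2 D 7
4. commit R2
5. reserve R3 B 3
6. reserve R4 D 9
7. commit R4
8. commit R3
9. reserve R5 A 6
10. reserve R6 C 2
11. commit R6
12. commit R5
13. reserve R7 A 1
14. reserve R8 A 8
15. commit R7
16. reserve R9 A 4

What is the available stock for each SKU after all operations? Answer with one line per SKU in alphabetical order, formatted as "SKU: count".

Step 1: reserve R1 A 4 -> on_hand[A=27 B=53 C=27 D=59] avail[A=23 B=53 C=27 D=59] open={R1}
Step 2: cancel R1 -> on_hand[A=27 B=53 C=27 D=59] avail[A=27 B=53 C=27 D=59] open={}
Step 3: reserve R2 D 7 -> on_hand[A=27 B=53 C=27 D=59] avail[A=27 B=53 C=27 D=52] open={R2}
Step 4: commit R2 -> on_hand[A=27 B=53 C=27 D=52] avail[A=27 B=53 C=27 D=52] open={}
Step 5: reserve R3 B 3 -> on_hand[A=27 B=53 C=27 D=52] avail[A=27 B=50 C=27 D=52] open={R3}
Step 6: reserve R4 D 9 -> on_hand[A=27 B=53 C=27 D=52] avail[A=27 B=50 C=27 D=43] open={R3,R4}
Step 7: commit R4 -> on_hand[A=27 B=53 C=27 D=43] avail[A=27 B=50 C=27 D=43] open={R3}
Step 8: commit R3 -> on_hand[A=27 B=50 C=27 D=43] avail[A=27 B=50 C=27 D=43] open={}
Step 9: reserve R5 A 6 -> on_hand[A=27 B=50 C=27 D=43] avail[A=21 B=50 C=27 D=43] open={R5}
Step 10: reserve R6 C 2 -> on_hand[A=27 B=50 C=27 D=43] avail[A=21 B=50 C=25 D=43] open={R5,R6}
Step 11: commit R6 -> on_hand[A=27 B=50 C=25 D=43] avail[A=21 B=50 C=25 D=43] open={R5}
Step 12: commit R5 -> on_hand[A=21 B=50 C=25 D=43] avail[A=21 B=50 C=25 D=43] open={}
Step 13: reserve R7 A 1 -> on_hand[A=21 B=50 C=25 D=43] avail[A=20 B=50 C=25 D=43] open={R7}
Step 14: reserve R8 A 8 -> on_hand[A=21 B=50 C=25 D=43] avail[A=12 B=50 C=25 D=43] open={R7,R8}
Step 15: commit R7 -> on_hand[A=20 B=50 C=25 D=43] avail[A=12 B=50 C=25 D=43] open={R8}
Step 16: reserve R9 A 4 -> on_hand[A=20 B=50 C=25 D=43] avail[A=8 B=50 C=25 D=43] open={R8,R9}

Answer: A: 8
B: 50
C: 25
D: 43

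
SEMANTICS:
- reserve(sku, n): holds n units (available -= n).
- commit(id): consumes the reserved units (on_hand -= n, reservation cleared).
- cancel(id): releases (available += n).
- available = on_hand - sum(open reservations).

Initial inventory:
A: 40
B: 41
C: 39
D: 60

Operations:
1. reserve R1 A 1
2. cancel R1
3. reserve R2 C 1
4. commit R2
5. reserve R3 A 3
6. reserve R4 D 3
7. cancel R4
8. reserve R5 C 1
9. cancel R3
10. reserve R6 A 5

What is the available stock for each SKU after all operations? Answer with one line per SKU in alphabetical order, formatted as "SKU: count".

Step 1: reserve R1 A 1 -> on_hand[A=40 B=41 C=39 D=60] avail[A=39 B=41 C=39 D=60] open={R1}
Step 2: cancel R1 -> on_hand[A=40 B=41 C=39 D=60] avail[A=40 B=41 C=39 D=60] open={}
Step 3: reserve R2 C 1 -> on_hand[A=40 B=41 C=39 D=60] avail[A=40 B=41 C=38 D=60] open={R2}
Step 4: commit R2 -> on_hand[A=40 B=41 C=38 D=60] avail[A=40 B=41 C=38 D=60] open={}
Step 5: reserve R3 A 3 -> on_hand[A=40 B=41 C=38 D=60] avail[A=37 B=41 C=38 D=60] open={R3}
Step 6: reserve R4 D 3 -> on_hand[A=40 B=41 C=38 D=60] avail[A=37 B=41 C=38 D=57] open={R3,R4}
Step 7: cancel R4 -> on_hand[A=40 B=41 C=38 D=60] avail[A=37 B=41 C=38 D=60] open={R3}
Step 8: reserve R5 C 1 -> on_hand[A=40 B=41 C=38 D=60] avail[A=37 B=41 C=37 D=60] open={R3,R5}
Step 9: cancel R3 -> on_hand[A=40 B=41 C=38 D=60] avail[A=40 B=41 C=37 D=60] open={R5}
Step 10: reserve R6 A 5 -> on_hand[A=40 B=41 C=38 D=60] avail[A=35 B=41 C=37 D=60] open={R5,R6}

Answer: A: 35
B: 41
C: 37
D: 60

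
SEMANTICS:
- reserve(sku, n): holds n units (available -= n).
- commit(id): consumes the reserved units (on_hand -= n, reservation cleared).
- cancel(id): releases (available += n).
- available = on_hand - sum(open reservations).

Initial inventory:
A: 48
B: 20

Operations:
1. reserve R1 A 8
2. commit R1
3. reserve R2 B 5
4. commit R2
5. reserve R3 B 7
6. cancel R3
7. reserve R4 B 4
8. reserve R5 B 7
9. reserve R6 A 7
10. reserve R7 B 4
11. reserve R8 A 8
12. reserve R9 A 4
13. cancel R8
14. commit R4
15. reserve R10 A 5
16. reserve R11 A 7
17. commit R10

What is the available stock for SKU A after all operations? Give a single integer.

Step 1: reserve R1 A 8 -> on_hand[A=48 B=20] avail[A=40 B=20] open={R1}
Step 2: commit R1 -> on_hand[A=40 B=20] avail[A=40 B=20] open={}
Step 3: reserve R2 B 5 -> on_hand[A=40 B=20] avail[A=40 B=15] open={R2}
Step 4: commit R2 -> on_hand[A=40 B=15] avail[A=40 B=15] open={}
Step 5: reserve R3 B 7 -> on_hand[A=40 B=15] avail[A=40 B=8] open={R3}
Step 6: cancel R3 -> on_hand[A=40 B=15] avail[A=40 B=15] open={}
Step 7: reserve R4 B 4 -> on_hand[A=40 B=15] avail[A=40 B=11] open={R4}
Step 8: reserve R5 B 7 -> on_hand[A=40 B=15] avail[A=40 B=4] open={R4,R5}
Step 9: reserve R6 A 7 -> on_hand[A=40 B=15] avail[A=33 B=4] open={R4,R5,R6}
Step 10: reserve R7 B 4 -> on_hand[A=40 B=15] avail[A=33 B=0] open={R4,R5,R6,R7}
Step 11: reserve R8 A 8 -> on_hand[A=40 B=15] avail[A=25 B=0] open={R4,R5,R6,R7,R8}
Step 12: reserve R9 A 4 -> on_hand[A=40 B=15] avail[A=21 B=0] open={R4,R5,R6,R7,R8,R9}
Step 13: cancel R8 -> on_hand[A=40 B=15] avail[A=29 B=0] open={R4,R5,R6,R7,R9}
Step 14: commit R4 -> on_hand[A=40 B=11] avail[A=29 B=0] open={R5,R6,R7,R9}
Step 15: reserve R10 A 5 -> on_hand[A=40 B=11] avail[A=24 B=0] open={R10,R5,R6,R7,R9}
Step 16: reserve R11 A 7 -> on_hand[A=40 B=11] avail[A=17 B=0] open={R10,R11,R5,R6,R7,R9}
Step 17: commit R10 -> on_hand[A=35 B=11] avail[A=17 B=0] open={R11,R5,R6,R7,R9}
Final available[A] = 17

Answer: 17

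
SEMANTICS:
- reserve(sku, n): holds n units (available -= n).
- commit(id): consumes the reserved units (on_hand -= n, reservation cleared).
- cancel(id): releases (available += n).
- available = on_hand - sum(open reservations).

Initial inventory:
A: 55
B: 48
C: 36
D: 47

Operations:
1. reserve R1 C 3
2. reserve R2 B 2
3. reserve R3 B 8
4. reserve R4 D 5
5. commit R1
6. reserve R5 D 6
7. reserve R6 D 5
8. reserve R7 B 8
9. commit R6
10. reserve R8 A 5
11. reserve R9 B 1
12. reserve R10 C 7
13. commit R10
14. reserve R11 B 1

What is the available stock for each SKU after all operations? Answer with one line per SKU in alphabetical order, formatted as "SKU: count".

Step 1: reserve R1 C 3 -> on_hand[A=55 B=48 C=36 D=47] avail[A=55 B=48 C=33 D=47] open={R1}
Step 2: reserve R2 B 2 -> on_hand[A=55 B=48 C=36 D=47] avail[A=55 B=46 C=33 D=47] open={R1,R2}
Step 3: reserve R3 B 8 -> on_hand[A=55 B=48 C=36 D=47] avail[A=55 B=38 C=33 D=47] open={R1,R2,R3}
Step 4: reserve R4 D 5 -> on_hand[A=55 B=48 C=36 D=47] avail[A=55 B=38 C=33 D=42] open={R1,R2,R3,R4}
Step 5: commit R1 -> on_hand[A=55 B=48 C=33 D=47] avail[A=55 B=38 C=33 D=42] open={R2,R3,R4}
Step 6: reserve R5 D 6 -> on_hand[A=55 B=48 C=33 D=47] avail[A=55 B=38 C=33 D=36] open={R2,R3,R4,R5}
Step 7: reserve R6 D 5 -> on_hand[A=55 B=48 C=33 D=47] avail[A=55 B=38 C=33 D=31] open={R2,R3,R4,R5,R6}
Step 8: reserve R7 B 8 -> on_hand[A=55 B=48 C=33 D=47] avail[A=55 B=30 C=33 D=31] open={R2,R3,R4,R5,R6,R7}
Step 9: commit R6 -> on_hand[A=55 B=48 C=33 D=42] avail[A=55 B=30 C=33 D=31] open={R2,R3,R4,R5,R7}
Step 10: reserve R8 A 5 -> on_hand[A=55 B=48 C=33 D=42] avail[A=50 B=30 C=33 D=31] open={R2,R3,R4,R5,R7,R8}
Step 11: reserve R9 B 1 -> on_hand[A=55 B=48 C=33 D=42] avail[A=50 B=29 C=33 D=31] open={R2,R3,R4,R5,R7,R8,R9}
Step 12: reserve R10 C 7 -> on_hand[A=55 B=48 C=33 D=42] avail[A=50 B=29 C=26 D=31] open={R10,R2,R3,R4,R5,R7,R8,R9}
Step 13: commit R10 -> on_hand[A=55 B=48 C=26 D=42] avail[A=50 B=29 C=26 D=31] open={R2,R3,R4,R5,R7,R8,R9}
Step 14: reserve R11 B 1 -> on_hand[A=55 B=48 C=26 D=42] avail[A=50 B=28 C=26 D=31] open={R11,R2,R3,R4,R5,R7,R8,R9}

Answer: A: 50
B: 28
C: 26
D: 31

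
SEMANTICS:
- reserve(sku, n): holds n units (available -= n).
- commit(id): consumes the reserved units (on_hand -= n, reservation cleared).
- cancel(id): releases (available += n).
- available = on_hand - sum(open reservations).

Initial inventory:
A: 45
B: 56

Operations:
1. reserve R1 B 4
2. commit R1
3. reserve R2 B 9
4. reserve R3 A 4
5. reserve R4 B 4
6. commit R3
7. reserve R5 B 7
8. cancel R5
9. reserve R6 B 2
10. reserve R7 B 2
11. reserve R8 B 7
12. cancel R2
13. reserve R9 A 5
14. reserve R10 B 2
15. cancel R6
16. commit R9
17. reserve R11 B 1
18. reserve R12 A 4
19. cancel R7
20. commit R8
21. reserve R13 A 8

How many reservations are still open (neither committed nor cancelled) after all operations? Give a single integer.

Answer: 5

Derivation:
Step 1: reserve R1 B 4 -> on_hand[A=45 B=56] avail[A=45 B=52] open={R1}
Step 2: commit R1 -> on_hand[A=45 B=52] avail[A=45 B=52] open={}
Step 3: reserve R2 B 9 -> on_hand[A=45 B=52] avail[A=45 B=43] open={R2}
Step 4: reserve R3 A 4 -> on_hand[A=45 B=52] avail[A=41 B=43] open={R2,R3}
Step 5: reserve R4 B 4 -> on_hand[A=45 B=52] avail[A=41 B=39] open={R2,R3,R4}
Step 6: commit R3 -> on_hand[A=41 B=52] avail[A=41 B=39] open={R2,R4}
Step 7: reserve R5 B 7 -> on_hand[A=41 B=52] avail[A=41 B=32] open={R2,R4,R5}
Step 8: cancel R5 -> on_hand[A=41 B=52] avail[A=41 B=39] open={R2,R4}
Step 9: reserve R6 B 2 -> on_hand[A=41 B=52] avail[A=41 B=37] open={R2,R4,R6}
Step 10: reserve R7 B 2 -> on_hand[A=41 B=52] avail[A=41 B=35] open={R2,R4,R6,R7}
Step 11: reserve R8 B 7 -> on_hand[A=41 B=52] avail[A=41 B=28] open={R2,R4,R6,R7,R8}
Step 12: cancel R2 -> on_hand[A=41 B=52] avail[A=41 B=37] open={R4,R6,R7,R8}
Step 13: reserve R9 A 5 -> on_hand[A=41 B=52] avail[A=36 B=37] open={R4,R6,R7,R8,R9}
Step 14: reserve R10 B 2 -> on_hand[A=41 B=52] avail[A=36 B=35] open={R10,R4,R6,R7,R8,R9}
Step 15: cancel R6 -> on_hand[A=41 B=52] avail[A=36 B=37] open={R10,R4,R7,R8,R9}
Step 16: commit R9 -> on_hand[A=36 B=52] avail[A=36 B=37] open={R10,R4,R7,R8}
Step 17: reserve R11 B 1 -> on_hand[A=36 B=52] avail[A=36 B=36] open={R10,R11,R4,R7,R8}
Step 18: reserve R12 A 4 -> on_hand[A=36 B=52] avail[A=32 B=36] open={R10,R11,R12,R4,R7,R8}
Step 19: cancel R7 -> on_hand[A=36 B=52] avail[A=32 B=38] open={R10,R11,R12,R4,R8}
Step 20: commit R8 -> on_hand[A=36 B=45] avail[A=32 B=38] open={R10,R11,R12,R4}
Step 21: reserve R13 A 8 -> on_hand[A=36 B=45] avail[A=24 B=38] open={R10,R11,R12,R13,R4}
Open reservations: ['R10', 'R11', 'R12', 'R13', 'R4'] -> 5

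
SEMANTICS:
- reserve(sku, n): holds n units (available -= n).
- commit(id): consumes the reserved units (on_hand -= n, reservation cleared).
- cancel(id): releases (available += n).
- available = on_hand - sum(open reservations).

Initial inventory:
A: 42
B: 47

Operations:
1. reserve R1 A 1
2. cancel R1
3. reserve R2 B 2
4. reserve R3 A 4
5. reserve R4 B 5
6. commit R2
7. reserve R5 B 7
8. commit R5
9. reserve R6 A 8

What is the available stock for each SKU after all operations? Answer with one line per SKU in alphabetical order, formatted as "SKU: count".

Answer: A: 30
B: 33

Derivation:
Step 1: reserve R1 A 1 -> on_hand[A=42 B=47] avail[A=41 B=47] open={R1}
Step 2: cancel R1 -> on_hand[A=42 B=47] avail[A=42 B=47] open={}
Step 3: reserve R2 B 2 -> on_hand[A=42 B=47] avail[A=42 B=45] open={R2}
Step 4: reserve R3 A 4 -> on_hand[A=42 B=47] avail[A=38 B=45] open={R2,R3}
Step 5: reserve R4 B 5 -> on_hand[A=42 B=47] avail[A=38 B=40] open={R2,R3,R4}
Step 6: commit R2 -> on_hand[A=42 B=45] avail[A=38 B=40] open={R3,R4}
Step 7: reserve R5 B 7 -> on_hand[A=42 B=45] avail[A=38 B=33] open={R3,R4,R5}
Step 8: commit R5 -> on_hand[A=42 B=38] avail[A=38 B=33] open={R3,R4}
Step 9: reserve R6 A 8 -> on_hand[A=42 B=38] avail[A=30 B=33] open={R3,R4,R6}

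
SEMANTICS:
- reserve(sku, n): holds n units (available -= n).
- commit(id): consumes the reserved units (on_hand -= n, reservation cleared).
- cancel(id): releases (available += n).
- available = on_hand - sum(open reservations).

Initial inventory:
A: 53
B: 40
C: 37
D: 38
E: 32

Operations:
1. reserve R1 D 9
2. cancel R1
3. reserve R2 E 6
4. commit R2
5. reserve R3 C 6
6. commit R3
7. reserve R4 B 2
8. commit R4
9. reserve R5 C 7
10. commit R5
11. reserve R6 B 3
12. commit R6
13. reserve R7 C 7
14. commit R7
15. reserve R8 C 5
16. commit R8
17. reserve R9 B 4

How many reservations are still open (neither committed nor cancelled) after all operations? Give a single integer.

Answer: 1

Derivation:
Step 1: reserve R1 D 9 -> on_hand[A=53 B=40 C=37 D=38 E=32] avail[A=53 B=40 C=37 D=29 E=32] open={R1}
Step 2: cancel R1 -> on_hand[A=53 B=40 C=37 D=38 E=32] avail[A=53 B=40 C=37 D=38 E=32] open={}
Step 3: reserve R2 E 6 -> on_hand[A=53 B=40 C=37 D=38 E=32] avail[A=53 B=40 C=37 D=38 E=26] open={R2}
Step 4: commit R2 -> on_hand[A=53 B=40 C=37 D=38 E=26] avail[A=53 B=40 C=37 D=38 E=26] open={}
Step 5: reserve R3 C 6 -> on_hand[A=53 B=40 C=37 D=38 E=26] avail[A=53 B=40 C=31 D=38 E=26] open={R3}
Step 6: commit R3 -> on_hand[A=53 B=40 C=31 D=38 E=26] avail[A=53 B=40 C=31 D=38 E=26] open={}
Step 7: reserve R4 B 2 -> on_hand[A=53 B=40 C=31 D=38 E=26] avail[A=53 B=38 C=31 D=38 E=26] open={R4}
Step 8: commit R4 -> on_hand[A=53 B=38 C=31 D=38 E=26] avail[A=53 B=38 C=31 D=38 E=26] open={}
Step 9: reserve R5 C 7 -> on_hand[A=53 B=38 C=31 D=38 E=26] avail[A=53 B=38 C=24 D=38 E=26] open={R5}
Step 10: commit R5 -> on_hand[A=53 B=38 C=24 D=38 E=26] avail[A=53 B=38 C=24 D=38 E=26] open={}
Step 11: reserve R6 B 3 -> on_hand[A=53 B=38 C=24 D=38 E=26] avail[A=53 B=35 C=24 D=38 E=26] open={R6}
Step 12: commit R6 -> on_hand[A=53 B=35 C=24 D=38 E=26] avail[A=53 B=35 C=24 D=38 E=26] open={}
Step 13: reserve R7 C 7 -> on_hand[A=53 B=35 C=24 D=38 E=26] avail[A=53 B=35 C=17 D=38 E=26] open={R7}
Step 14: commit R7 -> on_hand[A=53 B=35 C=17 D=38 E=26] avail[A=53 B=35 C=17 D=38 E=26] open={}
Step 15: reserve R8 C 5 -> on_hand[A=53 B=35 C=17 D=38 E=26] avail[A=53 B=35 C=12 D=38 E=26] open={R8}
Step 16: commit R8 -> on_hand[A=53 B=35 C=12 D=38 E=26] avail[A=53 B=35 C=12 D=38 E=26] open={}
Step 17: reserve R9 B 4 -> on_hand[A=53 B=35 C=12 D=38 E=26] avail[A=53 B=31 C=12 D=38 E=26] open={R9}
Open reservations: ['R9'] -> 1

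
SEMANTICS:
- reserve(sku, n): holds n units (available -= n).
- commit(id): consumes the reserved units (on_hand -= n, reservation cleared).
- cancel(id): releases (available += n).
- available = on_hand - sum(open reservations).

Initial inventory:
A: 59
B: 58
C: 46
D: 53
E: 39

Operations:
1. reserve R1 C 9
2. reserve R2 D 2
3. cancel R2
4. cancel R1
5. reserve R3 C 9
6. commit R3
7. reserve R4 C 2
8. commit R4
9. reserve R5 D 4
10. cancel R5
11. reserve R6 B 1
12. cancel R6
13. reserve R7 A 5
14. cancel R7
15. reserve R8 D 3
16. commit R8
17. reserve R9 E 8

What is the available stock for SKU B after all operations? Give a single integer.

Step 1: reserve R1 C 9 -> on_hand[A=59 B=58 C=46 D=53 E=39] avail[A=59 B=58 C=37 D=53 E=39] open={R1}
Step 2: reserve R2 D 2 -> on_hand[A=59 B=58 C=46 D=53 E=39] avail[A=59 B=58 C=37 D=51 E=39] open={R1,R2}
Step 3: cancel R2 -> on_hand[A=59 B=58 C=46 D=53 E=39] avail[A=59 B=58 C=37 D=53 E=39] open={R1}
Step 4: cancel R1 -> on_hand[A=59 B=58 C=46 D=53 E=39] avail[A=59 B=58 C=46 D=53 E=39] open={}
Step 5: reserve R3 C 9 -> on_hand[A=59 B=58 C=46 D=53 E=39] avail[A=59 B=58 C=37 D=53 E=39] open={R3}
Step 6: commit R3 -> on_hand[A=59 B=58 C=37 D=53 E=39] avail[A=59 B=58 C=37 D=53 E=39] open={}
Step 7: reserve R4 C 2 -> on_hand[A=59 B=58 C=37 D=53 E=39] avail[A=59 B=58 C=35 D=53 E=39] open={R4}
Step 8: commit R4 -> on_hand[A=59 B=58 C=35 D=53 E=39] avail[A=59 B=58 C=35 D=53 E=39] open={}
Step 9: reserve R5 D 4 -> on_hand[A=59 B=58 C=35 D=53 E=39] avail[A=59 B=58 C=35 D=49 E=39] open={R5}
Step 10: cancel R5 -> on_hand[A=59 B=58 C=35 D=53 E=39] avail[A=59 B=58 C=35 D=53 E=39] open={}
Step 11: reserve R6 B 1 -> on_hand[A=59 B=58 C=35 D=53 E=39] avail[A=59 B=57 C=35 D=53 E=39] open={R6}
Step 12: cancel R6 -> on_hand[A=59 B=58 C=35 D=53 E=39] avail[A=59 B=58 C=35 D=53 E=39] open={}
Step 13: reserve R7 A 5 -> on_hand[A=59 B=58 C=35 D=53 E=39] avail[A=54 B=58 C=35 D=53 E=39] open={R7}
Step 14: cancel R7 -> on_hand[A=59 B=58 C=35 D=53 E=39] avail[A=59 B=58 C=35 D=53 E=39] open={}
Step 15: reserve R8 D 3 -> on_hand[A=59 B=58 C=35 D=53 E=39] avail[A=59 B=58 C=35 D=50 E=39] open={R8}
Step 16: commit R8 -> on_hand[A=59 B=58 C=35 D=50 E=39] avail[A=59 B=58 C=35 D=50 E=39] open={}
Step 17: reserve R9 E 8 -> on_hand[A=59 B=58 C=35 D=50 E=39] avail[A=59 B=58 C=35 D=50 E=31] open={R9}
Final available[B] = 58

Answer: 58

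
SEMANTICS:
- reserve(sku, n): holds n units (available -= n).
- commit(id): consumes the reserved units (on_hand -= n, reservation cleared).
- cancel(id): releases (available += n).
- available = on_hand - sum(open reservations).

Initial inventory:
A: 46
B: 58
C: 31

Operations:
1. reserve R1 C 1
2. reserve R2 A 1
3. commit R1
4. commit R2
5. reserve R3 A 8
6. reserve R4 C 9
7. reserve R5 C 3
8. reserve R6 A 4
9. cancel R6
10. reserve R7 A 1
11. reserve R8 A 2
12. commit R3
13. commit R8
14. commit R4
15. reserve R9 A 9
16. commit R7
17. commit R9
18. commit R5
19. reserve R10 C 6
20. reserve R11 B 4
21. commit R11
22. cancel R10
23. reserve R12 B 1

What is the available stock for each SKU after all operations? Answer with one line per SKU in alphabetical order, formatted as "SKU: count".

Step 1: reserve R1 C 1 -> on_hand[A=46 B=58 C=31] avail[A=46 B=58 C=30] open={R1}
Step 2: reserve R2 A 1 -> on_hand[A=46 B=58 C=31] avail[A=45 B=58 C=30] open={R1,R2}
Step 3: commit R1 -> on_hand[A=46 B=58 C=30] avail[A=45 B=58 C=30] open={R2}
Step 4: commit R2 -> on_hand[A=45 B=58 C=30] avail[A=45 B=58 C=30] open={}
Step 5: reserve R3 A 8 -> on_hand[A=45 B=58 C=30] avail[A=37 B=58 C=30] open={R3}
Step 6: reserve R4 C 9 -> on_hand[A=45 B=58 C=30] avail[A=37 B=58 C=21] open={R3,R4}
Step 7: reserve R5 C 3 -> on_hand[A=45 B=58 C=30] avail[A=37 B=58 C=18] open={R3,R4,R5}
Step 8: reserve R6 A 4 -> on_hand[A=45 B=58 C=30] avail[A=33 B=58 C=18] open={R3,R4,R5,R6}
Step 9: cancel R6 -> on_hand[A=45 B=58 C=30] avail[A=37 B=58 C=18] open={R3,R4,R5}
Step 10: reserve R7 A 1 -> on_hand[A=45 B=58 C=30] avail[A=36 B=58 C=18] open={R3,R4,R5,R7}
Step 11: reserve R8 A 2 -> on_hand[A=45 B=58 C=30] avail[A=34 B=58 C=18] open={R3,R4,R5,R7,R8}
Step 12: commit R3 -> on_hand[A=37 B=58 C=30] avail[A=34 B=58 C=18] open={R4,R5,R7,R8}
Step 13: commit R8 -> on_hand[A=35 B=58 C=30] avail[A=34 B=58 C=18] open={R4,R5,R7}
Step 14: commit R4 -> on_hand[A=35 B=58 C=21] avail[A=34 B=58 C=18] open={R5,R7}
Step 15: reserve R9 A 9 -> on_hand[A=35 B=58 C=21] avail[A=25 B=58 C=18] open={R5,R7,R9}
Step 16: commit R7 -> on_hand[A=34 B=58 C=21] avail[A=25 B=58 C=18] open={R5,R9}
Step 17: commit R9 -> on_hand[A=25 B=58 C=21] avail[A=25 B=58 C=18] open={R5}
Step 18: commit R5 -> on_hand[A=25 B=58 C=18] avail[A=25 B=58 C=18] open={}
Step 19: reserve R10 C 6 -> on_hand[A=25 B=58 C=18] avail[A=25 B=58 C=12] open={R10}
Step 20: reserve R11 B 4 -> on_hand[A=25 B=58 C=18] avail[A=25 B=54 C=12] open={R10,R11}
Step 21: commit R11 -> on_hand[A=25 B=54 C=18] avail[A=25 B=54 C=12] open={R10}
Step 22: cancel R10 -> on_hand[A=25 B=54 C=18] avail[A=25 B=54 C=18] open={}
Step 23: reserve R12 B 1 -> on_hand[A=25 B=54 C=18] avail[A=25 B=53 C=18] open={R12}

Answer: A: 25
B: 53
C: 18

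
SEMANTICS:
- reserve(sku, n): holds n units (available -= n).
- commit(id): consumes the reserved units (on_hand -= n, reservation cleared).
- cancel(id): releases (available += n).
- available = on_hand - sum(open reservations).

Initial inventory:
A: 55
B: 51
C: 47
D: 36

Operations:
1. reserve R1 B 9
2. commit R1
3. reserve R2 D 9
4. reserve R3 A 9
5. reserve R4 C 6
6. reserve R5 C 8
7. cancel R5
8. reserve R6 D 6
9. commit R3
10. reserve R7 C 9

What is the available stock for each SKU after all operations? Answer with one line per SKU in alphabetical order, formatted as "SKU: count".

Step 1: reserve R1 B 9 -> on_hand[A=55 B=51 C=47 D=36] avail[A=55 B=42 C=47 D=36] open={R1}
Step 2: commit R1 -> on_hand[A=55 B=42 C=47 D=36] avail[A=55 B=42 C=47 D=36] open={}
Step 3: reserve R2 D 9 -> on_hand[A=55 B=42 C=47 D=36] avail[A=55 B=42 C=47 D=27] open={R2}
Step 4: reserve R3 A 9 -> on_hand[A=55 B=42 C=47 D=36] avail[A=46 B=42 C=47 D=27] open={R2,R3}
Step 5: reserve R4 C 6 -> on_hand[A=55 B=42 C=47 D=36] avail[A=46 B=42 C=41 D=27] open={R2,R3,R4}
Step 6: reserve R5 C 8 -> on_hand[A=55 B=42 C=47 D=36] avail[A=46 B=42 C=33 D=27] open={R2,R3,R4,R5}
Step 7: cancel R5 -> on_hand[A=55 B=42 C=47 D=36] avail[A=46 B=42 C=41 D=27] open={R2,R3,R4}
Step 8: reserve R6 D 6 -> on_hand[A=55 B=42 C=47 D=36] avail[A=46 B=42 C=41 D=21] open={R2,R3,R4,R6}
Step 9: commit R3 -> on_hand[A=46 B=42 C=47 D=36] avail[A=46 B=42 C=41 D=21] open={R2,R4,R6}
Step 10: reserve R7 C 9 -> on_hand[A=46 B=42 C=47 D=36] avail[A=46 B=42 C=32 D=21] open={R2,R4,R6,R7}

Answer: A: 46
B: 42
C: 32
D: 21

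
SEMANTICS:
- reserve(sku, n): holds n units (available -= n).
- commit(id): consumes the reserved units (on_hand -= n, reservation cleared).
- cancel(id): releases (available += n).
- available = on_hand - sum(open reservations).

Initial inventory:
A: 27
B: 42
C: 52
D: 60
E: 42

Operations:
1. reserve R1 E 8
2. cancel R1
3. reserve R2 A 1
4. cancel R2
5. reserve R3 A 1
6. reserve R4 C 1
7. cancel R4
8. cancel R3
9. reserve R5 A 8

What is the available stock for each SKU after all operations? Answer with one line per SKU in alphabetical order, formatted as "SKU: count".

Answer: A: 19
B: 42
C: 52
D: 60
E: 42

Derivation:
Step 1: reserve R1 E 8 -> on_hand[A=27 B=42 C=52 D=60 E=42] avail[A=27 B=42 C=52 D=60 E=34] open={R1}
Step 2: cancel R1 -> on_hand[A=27 B=42 C=52 D=60 E=42] avail[A=27 B=42 C=52 D=60 E=42] open={}
Step 3: reserve R2 A 1 -> on_hand[A=27 B=42 C=52 D=60 E=42] avail[A=26 B=42 C=52 D=60 E=42] open={R2}
Step 4: cancel R2 -> on_hand[A=27 B=42 C=52 D=60 E=42] avail[A=27 B=42 C=52 D=60 E=42] open={}
Step 5: reserve R3 A 1 -> on_hand[A=27 B=42 C=52 D=60 E=42] avail[A=26 B=42 C=52 D=60 E=42] open={R3}
Step 6: reserve R4 C 1 -> on_hand[A=27 B=42 C=52 D=60 E=42] avail[A=26 B=42 C=51 D=60 E=42] open={R3,R4}
Step 7: cancel R4 -> on_hand[A=27 B=42 C=52 D=60 E=42] avail[A=26 B=42 C=52 D=60 E=42] open={R3}
Step 8: cancel R3 -> on_hand[A=27 B=42 C=52 D=60 E=42] avail[A=27 B=42 C=52 D=60 E=42] open={}
Step 9: reserve R5 A 8 -> on_hand[A=27 B=42 C=52 D=60 E=42] avail[A=19 B=42 C=52 D=60 E=42] open={R5}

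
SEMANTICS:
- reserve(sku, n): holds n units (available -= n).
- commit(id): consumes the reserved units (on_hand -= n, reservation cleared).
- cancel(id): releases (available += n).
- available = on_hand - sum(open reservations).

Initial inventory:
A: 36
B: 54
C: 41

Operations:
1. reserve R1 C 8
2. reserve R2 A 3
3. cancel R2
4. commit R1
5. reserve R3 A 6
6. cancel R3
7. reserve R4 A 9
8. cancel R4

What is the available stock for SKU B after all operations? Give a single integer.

Step 1: reserve R1 C 8 -> on_hand[A=36 B=54 C=41] avail[A=36 B=54 C=33] open={R1}
Step 2: reserve R2 A 3 -> on_hand[A=36 B=54 C=41] avail[A=33 B=54 C=33] open={R1,R2}
Step 3: cancel R2 -> on_hand[A=36 B=54 C=41] avail[A=36 B=54 C=33] open={R1}
Step 4: commit R1 -> on_hand[A=36 B=54 C=33] avail[A=36 B=54 C=33] open={}
Step 5: reserve R3 A 6 -> on_hand[A=36 B=54 C=33] avail[A=30 B=54 C=33] open={R3}
Step 6: cancel R3 -> on_hand[A=36 B=54 C=33] avail[A=36 B=54 C=33] open={}
Step 7: reserve R4 A 9 -> on_hand[A=36 B=54 C=33] avail[A=27 B=54 C=33] open={R4}
Step 8: cancel R4 -> on_hand[A=36 B=54 C=33] avail[A=36 B=54 C=33] open={}
Final available[B] = 54

Answer: 54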